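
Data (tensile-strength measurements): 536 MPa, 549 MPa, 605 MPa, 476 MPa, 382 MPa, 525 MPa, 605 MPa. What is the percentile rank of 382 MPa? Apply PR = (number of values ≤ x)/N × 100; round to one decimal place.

14.3

N = 7.
Strictly below 382: 0. Equal to 382: 1.
PR = 1/7 × 100 = 14.3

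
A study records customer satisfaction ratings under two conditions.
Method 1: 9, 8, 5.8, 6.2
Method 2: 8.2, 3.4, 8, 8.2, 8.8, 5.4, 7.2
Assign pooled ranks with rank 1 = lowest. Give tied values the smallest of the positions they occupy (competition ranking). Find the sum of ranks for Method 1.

24

Sorted (ascending): 3.4, 5.4, 5.8, 6.2, 7.2, 8, 8, 8.2, 8.2, 8.8, 9
The 2 values of 8 occupy positions 6–7 → each gets rank 6.
The 2 values of 8.2 occupy positions 8–9 → each gets rank 8.
Method 1 values → pooled ranks: 9→11, 8→6, 5.8→3, 6.2→4
Rank sum = 11 + 6 + 3 + 4 = 24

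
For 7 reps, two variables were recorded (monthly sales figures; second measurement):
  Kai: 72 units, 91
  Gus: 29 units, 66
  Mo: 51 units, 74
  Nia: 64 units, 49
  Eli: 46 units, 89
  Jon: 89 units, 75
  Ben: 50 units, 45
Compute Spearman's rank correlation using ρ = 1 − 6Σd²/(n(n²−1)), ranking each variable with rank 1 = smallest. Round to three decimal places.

0.321

Ranks of variable 1: 6, 1, 4, 5, 2, 7, 3
Ranks of variable 2: 7, 3, 4, 2, 6, 5, 1
d = r₁ − r₂: -1, -2, 0, 3, -4, 2, 2
d²: 1, 4, 0, 9, 16, 4, 4; Σd² = 38
ρ = 1 − 6·38/(7·48) = 1 − 228/336 = 0.321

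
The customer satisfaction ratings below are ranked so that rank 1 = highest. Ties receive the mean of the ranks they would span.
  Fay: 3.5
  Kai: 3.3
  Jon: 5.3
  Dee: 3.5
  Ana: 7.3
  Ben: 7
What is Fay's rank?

Sorted (descending): 7.3, 7, 5.3, 3.5, 3.5, 3.3
The 2 values of 3.5 occupy positions 4–5 → average rank (4+5)/2 = 4.5.
Fay has value 3.5 → rank 4.5.

4.5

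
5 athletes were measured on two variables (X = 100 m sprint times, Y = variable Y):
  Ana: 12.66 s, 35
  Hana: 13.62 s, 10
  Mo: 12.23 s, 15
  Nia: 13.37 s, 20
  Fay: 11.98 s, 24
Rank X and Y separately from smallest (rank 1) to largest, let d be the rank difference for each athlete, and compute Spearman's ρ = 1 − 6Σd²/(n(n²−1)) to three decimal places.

Ranks of variable 1: 3, 5, 2, 4, 1
Ranks of variable 2: 5, 1, 2, 3, 4
d = r₁ − r₂: -2, 4, 0, 1, -3
d²: 4, 16, 0, 1, 9; Σd² = 30
ρ = 1 − 6·30/(5·24) = 1 − 180/120 = -0.500

-0.500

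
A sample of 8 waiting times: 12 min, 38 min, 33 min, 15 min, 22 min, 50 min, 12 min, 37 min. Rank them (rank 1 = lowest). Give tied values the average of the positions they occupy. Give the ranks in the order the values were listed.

1.5, 7, 5, 3, 4, 8, 1.5, 6

Sorted (ascending): 12, 12, 15, 22, 33, 37, 38, 50
The 2 values of 12 occupy positions 1–2 → average rank (1+2)/2 = 1.5.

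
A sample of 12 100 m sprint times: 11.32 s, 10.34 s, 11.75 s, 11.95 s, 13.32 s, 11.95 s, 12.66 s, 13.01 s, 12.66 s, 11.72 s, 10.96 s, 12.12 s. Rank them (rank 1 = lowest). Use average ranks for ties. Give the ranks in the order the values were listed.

3, 1, 5, 6.5, 12, 6.5, 9.5, 11, 9.5, 4, 2, 8

Sorted (ascending): 10.34, 10.96, 11.32, 11.72, 11.75, 11.95, 11.95, 12.12, 12.66, 12.66, 13.01, 13.32
The 2 values of 11.95 occupy positions 6–7 → average rank (6+7)/2 = 6.5.
The 2 values of 12.66 occupy positions 9–10 → average rank (9+10)/2 = 9.5.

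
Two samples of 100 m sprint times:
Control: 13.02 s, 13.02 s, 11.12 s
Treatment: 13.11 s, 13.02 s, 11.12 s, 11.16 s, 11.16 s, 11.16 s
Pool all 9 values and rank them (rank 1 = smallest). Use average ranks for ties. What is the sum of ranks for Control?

15.5

Sorted (ascending): 11.12, 11.12, 11.16, 11.16, 11.16, 13.02, 13.02, 13.02, 13.11
The 2 values of 11.12 occupy positions 1–2 → average rank (1+2)/2 = 1.5.
The 3 values of 11.16 occupy positions 3–5 → average rank 4.
The 3 values of 13.02 occupy positions 6–8 → average rank 7.
Control values → pooled ranks: 13.02→7, 13.02→7, 11.12→1.5
Rank sum = 7 + 7 + 1.5 = 15.5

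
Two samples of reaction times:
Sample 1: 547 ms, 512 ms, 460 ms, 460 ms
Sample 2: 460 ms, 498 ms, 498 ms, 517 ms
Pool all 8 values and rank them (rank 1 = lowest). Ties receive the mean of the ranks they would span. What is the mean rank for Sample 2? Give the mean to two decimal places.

4.50

Sorted (ascending): 460, 460, 460, 498, 498, 512, 517, 547
The 3 values of 460 occupy positions 1–3 → average rank 2.
The 2 values of 498 occupy positions 4–5 → average rank (4+5)/2 = 4.5.
Sample 2 values → pooled ranks: 460→2, 498→4.5, 498→4.5, 517→7
Mean rank = (2 + 4.5 + 4.5 + 7) / 4 = 4.50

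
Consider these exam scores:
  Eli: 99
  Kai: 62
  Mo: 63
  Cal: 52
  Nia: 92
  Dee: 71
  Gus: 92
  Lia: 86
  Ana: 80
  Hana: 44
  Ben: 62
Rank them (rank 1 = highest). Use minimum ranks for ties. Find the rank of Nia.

Sorted (descending): 99, 92, 92, 86, 80, 71, 63, 62, 62, 52, 44
The 2 values of 92 occupy positions 2–3 → each gets rank 2.
The 2 values of 62 occupy positions 8–9 → each gets rank 8.
Nia has value 92 → rank 2.

2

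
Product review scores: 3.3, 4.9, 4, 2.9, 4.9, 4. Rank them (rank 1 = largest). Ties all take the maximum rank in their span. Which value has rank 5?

Sorted (descending): 4.9, 4.9, 4, 4, 3.3, 2.9
The 2 values of 4.9 occupy positions 1–2 → each gets rank 2.
The 2 values of 4 occupy positions 3–4 → each gets rank 4.
Rank 5 → value 3.3.

3.3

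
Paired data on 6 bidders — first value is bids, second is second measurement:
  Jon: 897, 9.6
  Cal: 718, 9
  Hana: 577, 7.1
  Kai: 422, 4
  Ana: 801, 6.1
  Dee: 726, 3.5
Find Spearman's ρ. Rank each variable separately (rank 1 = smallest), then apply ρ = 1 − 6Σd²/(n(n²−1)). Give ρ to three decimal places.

0.371

Ranks of variable 1: 6, 3, 2, 1, 5, 4
Ranks of variable 2: 6, 5, 4, 2, 3, 1
d = r₁ − r₂: 0, -2, -2, -1, 2, 3
d²: 0, 4, 4, 1, 4, 9; Σd² = 22
ρ = 1 − 6·22/(6·35) = 1 − 132/210 = 0.371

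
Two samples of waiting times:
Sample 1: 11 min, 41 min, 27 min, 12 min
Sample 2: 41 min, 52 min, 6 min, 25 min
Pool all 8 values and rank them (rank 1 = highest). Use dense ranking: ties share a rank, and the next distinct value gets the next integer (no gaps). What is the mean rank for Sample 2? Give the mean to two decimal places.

Sorted (descending): 52, 41, 41, 27, 25, 12, 11, 6
The 2 values of 41 share dense rank 2.
Remaining distinct values take the next consecutive integers.
Sample 2 values → pooled ranks: 41→2, 52→1, 6→7, 25→4
Mean rank = (2 + 1 + 7 + 4) / 4 = 3.50

3.50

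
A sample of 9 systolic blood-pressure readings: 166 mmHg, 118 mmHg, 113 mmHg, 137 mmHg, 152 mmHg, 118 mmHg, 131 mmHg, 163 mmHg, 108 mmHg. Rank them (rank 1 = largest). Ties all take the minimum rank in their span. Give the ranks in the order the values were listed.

1, 6, 8, 4, 3, 6, 5, 2, 9

Sorted (descending): 166, 163, 152, 137, 131, 118, 118, 113, 108
The 2 values of 118 occupy positions 6–7 → each gets rank 6.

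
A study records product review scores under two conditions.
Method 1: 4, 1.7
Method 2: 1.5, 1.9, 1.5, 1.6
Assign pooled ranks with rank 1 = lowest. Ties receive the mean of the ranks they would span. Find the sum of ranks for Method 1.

10

Sorted (ascending): 1.5, 1.5, 1.6, 1.7, 1.9, 4
The 2 values of 1.5 occupy positions 1–2 → average rank (1+2)/2 = 1.5.
Method 1 values → pooled ranks: 4→6, 1.7→4
Rank sum = 6 + 4 = 10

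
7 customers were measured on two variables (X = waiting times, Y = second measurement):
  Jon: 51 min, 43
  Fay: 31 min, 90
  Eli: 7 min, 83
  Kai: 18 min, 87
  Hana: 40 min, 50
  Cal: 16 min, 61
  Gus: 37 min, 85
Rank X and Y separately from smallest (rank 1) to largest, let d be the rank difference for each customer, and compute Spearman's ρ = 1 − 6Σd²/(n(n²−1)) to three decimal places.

Ranks of variable 1: 7, 4, 1, 3, 6, 2, 5
Ranks of variable 2: 1, 7, 4, 6, 2, 3, 5
d = r₁ − r₂: 6, -3, -3, -3, 4, -1, 0
d²: 36, 9, 9, 9, 16, 1, 0; Σd² = 80
ρ = 1 − 6·80/(7·48) = 1 − 480/336 = -0.429

-0.429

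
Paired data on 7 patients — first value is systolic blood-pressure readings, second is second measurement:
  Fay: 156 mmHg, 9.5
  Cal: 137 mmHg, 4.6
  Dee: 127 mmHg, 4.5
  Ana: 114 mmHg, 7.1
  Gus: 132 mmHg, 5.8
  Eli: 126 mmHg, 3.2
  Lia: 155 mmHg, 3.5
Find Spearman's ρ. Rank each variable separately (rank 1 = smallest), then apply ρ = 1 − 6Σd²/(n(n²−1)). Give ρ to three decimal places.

Ranks of variable 1: 7, 5, 3, 1, 4, 2, 6
Ranks of variable 2: 7, 4, 3, 6, 5, 1, 2
d = r₁ − r₂: 0, 1, 0, -5, -1, 1, 4
d²: 0, 1, 0, 25, 1, 1, 16; Σd² = 44
ρ = 1 − 6·44/(7·48) = 1 − 264/336 = 0.214

0.214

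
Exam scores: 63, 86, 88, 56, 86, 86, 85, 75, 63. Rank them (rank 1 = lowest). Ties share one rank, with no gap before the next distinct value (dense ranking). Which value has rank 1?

56

Sorted (ascending): 56, 63, 63, 75, 85, 86, 86, 86, 88
The 2 values of 63 share dense rank 2.
The 3 values of 86 share dense rank 5.
Remaining distinct values take the next consecutive integers.
Rank 1 → value 56.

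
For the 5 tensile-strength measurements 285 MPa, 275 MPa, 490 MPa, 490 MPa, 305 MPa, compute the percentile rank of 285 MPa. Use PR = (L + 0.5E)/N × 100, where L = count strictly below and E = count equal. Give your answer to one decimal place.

N = 5.
Strictly below 285: 1. Equal to 285: 1.
PR = (1 + 0.5·1)/5 × 100 = 30.0

30.0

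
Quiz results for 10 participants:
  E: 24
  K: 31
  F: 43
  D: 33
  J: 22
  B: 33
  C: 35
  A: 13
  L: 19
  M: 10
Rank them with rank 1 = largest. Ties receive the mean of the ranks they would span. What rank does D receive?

3.5

Sorted (descending): 43, 35, 33, 33, 31, 24, 22, 19, 13, 10
The 2 values of 33 occupy positions 3–4 → average rank (3+4)/2 = 3.5.
D has value 33 → rank 3.5.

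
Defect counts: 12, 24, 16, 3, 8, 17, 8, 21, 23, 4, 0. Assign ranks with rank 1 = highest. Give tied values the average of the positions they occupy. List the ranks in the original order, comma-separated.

6, 1, 5, 10, 7.5, 4, 7.5, 3, 2, 9, 11

Sorted (descending): 24, 23, 21, 17, 16, 12, 8, 8, 4, 3, 0
The 2 values of 8 occupy positions 7–8 → average rank (7+8)/2 = 7.5.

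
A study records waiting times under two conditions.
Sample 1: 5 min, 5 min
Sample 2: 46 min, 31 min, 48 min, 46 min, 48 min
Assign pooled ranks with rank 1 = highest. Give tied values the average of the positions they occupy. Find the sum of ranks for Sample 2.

15

Sorted (descending): 48, 48, 46, 46, 31, 5, 5
The 2 values of 48 occupy positions 1–2 → average rank (1+2)/2 = 1.5.
The 2 values of 46 occupy positions 3–4 → average rank (3+4)/2 = 3.5.
The 2 values of 5 occupy positions 6–7 → average rank (6+7)/2 = 6.5.
Sample 2 values → pooled ranks: 46→3.5, 31→5, 48→1.5, 46→3.5, 48→1.5
Rank sum = 3.5 + 5 + 1.5 + 3.5 + 1.5 = 15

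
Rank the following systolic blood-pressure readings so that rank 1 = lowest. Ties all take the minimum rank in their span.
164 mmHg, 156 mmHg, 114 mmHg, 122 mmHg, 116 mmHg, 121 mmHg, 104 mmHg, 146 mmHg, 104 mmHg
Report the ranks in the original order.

Sorted (ascending): 104, 104, 114, 116, 121, 122, 146, 156, 164
The 2 values of 104 occupy positions 1–2 → each gets rank 1.

9, 8, 3, 6, 4, 5, 1, 7, 1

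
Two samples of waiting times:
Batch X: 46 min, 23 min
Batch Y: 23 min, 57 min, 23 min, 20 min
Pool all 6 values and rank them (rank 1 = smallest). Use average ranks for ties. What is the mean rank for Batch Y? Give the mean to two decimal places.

3.25

Sorted (ascending): 20, 23, 23, 23, 46, 57
The 3 values of 23 occupy positions 2–4 → average rank 3.
Batch Y values → pooled ranks: 23→3, 57→6, 23→3, 20→1
Mean rank = (3 + 6 + 3 + 1) / 4 = 3.25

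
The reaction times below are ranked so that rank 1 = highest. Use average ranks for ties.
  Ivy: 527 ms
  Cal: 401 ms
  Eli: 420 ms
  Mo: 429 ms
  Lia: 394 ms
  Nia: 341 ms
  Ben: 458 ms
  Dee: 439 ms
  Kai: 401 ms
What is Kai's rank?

Sorted (descending): 527, 458, 439, 429, 420, 401, 401, 394, 341
The 2 values of 401 occupy positions 6–7 → average rank (6+7)/2 = 6.5.
Kai has value 401 ms → rank 6.5.

6.5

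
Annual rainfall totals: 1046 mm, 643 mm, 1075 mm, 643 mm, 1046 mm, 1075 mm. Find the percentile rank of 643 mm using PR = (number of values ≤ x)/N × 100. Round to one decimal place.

33.3

N = 6.
Strictly below 643: 0. Equal to 643: 2.
PR = 2/6 × 100 = 33.3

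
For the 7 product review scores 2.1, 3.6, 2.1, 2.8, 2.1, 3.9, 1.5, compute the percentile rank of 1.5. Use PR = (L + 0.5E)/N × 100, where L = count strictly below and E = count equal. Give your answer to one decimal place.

N = 7.
Strictly below 1.5: 0. Equal to 1.5: 1.
PR = (0 + 0.5·1)/7 × 100 = 7.1

7.1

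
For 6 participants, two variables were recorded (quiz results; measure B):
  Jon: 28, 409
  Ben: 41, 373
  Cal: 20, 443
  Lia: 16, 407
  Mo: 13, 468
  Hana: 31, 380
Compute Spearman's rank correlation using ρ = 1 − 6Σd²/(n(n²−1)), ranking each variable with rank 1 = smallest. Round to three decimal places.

-0.829

Ranks of variable 1: 4, 6, 3, 2, 1, 5
Ranks of variable 2: 4, 1, 5, 3, 6, 2
d = r₁ − r₂: 0, 5, -2, -1, -5, 3
d²: 0, 25, 4, 1, 25, 9; Σd² = 64
ρ = 1 − 6·64/(6·35) = 1 − 384/210 = -0.829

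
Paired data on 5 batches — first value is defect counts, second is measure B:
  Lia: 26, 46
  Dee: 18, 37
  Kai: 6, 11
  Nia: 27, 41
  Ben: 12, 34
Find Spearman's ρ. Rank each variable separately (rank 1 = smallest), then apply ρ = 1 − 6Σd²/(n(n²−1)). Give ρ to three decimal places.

Ranks of variable 1: 4, 3, 1, 5, 2
Ranks of variable 2: 5, 3, 1, 4, 2
d = r₁ − r₂: -1, 0, 0, 1, 0
d²: 1, 0, 0, 1, 0; Σd² = 2
ρ = 1 − 6·2/(5·24) = 1 − 12/120 = 0.900

0.900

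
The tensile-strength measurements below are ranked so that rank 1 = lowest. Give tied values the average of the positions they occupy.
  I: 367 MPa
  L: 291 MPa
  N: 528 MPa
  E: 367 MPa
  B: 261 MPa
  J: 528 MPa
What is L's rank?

2

Sorted (ascending): 261, 291, 367, 367, 528, 528
The 2 values of 367 occupy positions 3–4 → average rank (3+4)/2 = 3.5.
The 2 values of 528 occupy positions 5–6 → average rank (5+6)/2 = 5.5.
L has value 291 MPa → rank 2.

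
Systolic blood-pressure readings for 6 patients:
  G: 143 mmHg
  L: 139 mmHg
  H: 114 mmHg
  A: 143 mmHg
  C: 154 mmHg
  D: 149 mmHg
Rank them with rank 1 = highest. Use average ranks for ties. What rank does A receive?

Sorted (descending): 154, 149, 143, 143, 139, 114
The 2 values of 143 occupy positions 3–4 → average rank (3+4)/2 = 3.5.
A has value 143 mmHg → rank 3.5.

3.5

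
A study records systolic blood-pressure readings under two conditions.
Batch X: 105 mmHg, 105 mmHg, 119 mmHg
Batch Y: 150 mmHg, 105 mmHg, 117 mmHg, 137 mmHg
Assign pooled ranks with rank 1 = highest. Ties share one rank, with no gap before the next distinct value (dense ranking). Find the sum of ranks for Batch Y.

12

Sorted (descending): 150, 137, 119, 117, 105, 105, 105
The 3 values of 105 share dense rank 5.
Remaining distinct values take the next consecutive integers.
Batch Y values → pooled ranks: 150→1, 105→5, 117→4, 137→2
Rank sum = 1 + 5 + 4 + 2 = 12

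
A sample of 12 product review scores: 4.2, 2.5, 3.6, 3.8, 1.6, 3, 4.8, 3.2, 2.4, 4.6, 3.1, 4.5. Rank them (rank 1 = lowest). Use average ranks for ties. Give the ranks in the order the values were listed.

9, 3, 7, 8, 1, 4, 12, 6, 2, 11, 5, 10

Sorted (ascending): 1.6, 2.4, 2.5, 3, 3.1, 3.2, 3.6, 3.8, 4.2, 4.5, 4.6, 4.8
No ties — each value takes its position as its rank.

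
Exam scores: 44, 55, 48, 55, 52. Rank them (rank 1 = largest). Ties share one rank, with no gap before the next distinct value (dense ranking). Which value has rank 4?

Sorted (descending): 55, 55, 52, 48, 44
The 2 values of 55 share dense rank 1.
Remaining distinct values take the next consecutive integers.
Rank 4 → value 44.

44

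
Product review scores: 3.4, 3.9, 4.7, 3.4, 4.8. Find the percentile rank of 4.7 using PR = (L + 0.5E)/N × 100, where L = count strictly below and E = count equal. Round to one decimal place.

N = 5.
Strictly below 4.7: 3. Equal to 4.7: 1.
PR = (3 + 0.5·1)/5 × 100 = 70.0

70.0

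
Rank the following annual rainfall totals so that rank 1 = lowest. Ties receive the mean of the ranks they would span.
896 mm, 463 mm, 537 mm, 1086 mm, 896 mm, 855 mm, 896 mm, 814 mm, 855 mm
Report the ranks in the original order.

7, 1, 2, 9, 7, 4.5, 7, 3, 4.5

Sorted (ascending): 463, 537, 814, 855, 855, 896, 896, 896, 1086
The 2 values of 855 occupy positions 4–5 → average rank (4+5)/2 = 4.5.
The 3 values of 896 occupy positions 6–8 → average rank 7.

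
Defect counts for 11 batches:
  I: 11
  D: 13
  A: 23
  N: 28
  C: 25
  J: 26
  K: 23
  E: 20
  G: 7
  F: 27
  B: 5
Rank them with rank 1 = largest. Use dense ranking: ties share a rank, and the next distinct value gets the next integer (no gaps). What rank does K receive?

Sorted (descending): 28, 27, 26, 25, 23, 23, 20, 13, 11, 7, 5
The 2 values of 23 share dense rank 5.
Remaining distinct values take the next consecutive integers.
K has value 23 → rank 5.

5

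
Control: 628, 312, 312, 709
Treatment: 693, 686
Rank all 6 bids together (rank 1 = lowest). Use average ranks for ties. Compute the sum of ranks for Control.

12

Sorted (ascending): 312, 312, 628, 686, 693, 709
The 2 values of 312 occupy positions 1–2 → average rank (1+2)/2 = 1.5.
Control values → pooled ranks: 628→3, 312→1.5, 312→1.5, 709→6
Rank sum = 3 + 1.5 + 1.5 + 6 = 12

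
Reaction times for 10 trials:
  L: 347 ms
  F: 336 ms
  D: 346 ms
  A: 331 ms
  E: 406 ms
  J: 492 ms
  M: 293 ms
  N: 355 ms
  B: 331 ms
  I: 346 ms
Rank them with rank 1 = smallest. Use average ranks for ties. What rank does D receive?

Sorted (ascending): 293, 331, 331, 336, 346, 346, 347, 355, 406, 492
The 2 values of 331 occupy positions 2–3 → average rank (2+3)/2 = 2.5.
The 2 values of 346 occupy positions 5–6 → average rank (5+6)/2 = 5.5.
D has value 346 ms → rank 5.5.

5.5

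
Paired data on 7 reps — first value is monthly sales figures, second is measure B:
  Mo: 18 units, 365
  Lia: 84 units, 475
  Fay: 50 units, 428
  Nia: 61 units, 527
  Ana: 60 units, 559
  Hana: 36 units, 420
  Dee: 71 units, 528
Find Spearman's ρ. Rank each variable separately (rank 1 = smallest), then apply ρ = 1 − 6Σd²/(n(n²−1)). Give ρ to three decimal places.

Ranks of variable 1: 1, 7, 3, 5, 4, 2, 6
Ranks of variable 2: 1, 4, 3, 5, 7, 2, 6
d = r₁ − r₂: 0, 3, 0, 0, -3, 0, 0
d²: 0, 9, 0, 0, 9, 0, 0; Σd² = 18
ρ = 1 − 6·18/(7·48) = 1 − 108/336 = 0.679

0.679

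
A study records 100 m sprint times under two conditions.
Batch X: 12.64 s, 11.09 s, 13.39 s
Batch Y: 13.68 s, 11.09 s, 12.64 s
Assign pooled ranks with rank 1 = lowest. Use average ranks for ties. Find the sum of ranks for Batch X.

10

Sorted (ascending): 11.09, 11.09, 12.64, 12.64, 13.39, 13.68
The 2 values of 11.09 occupy positions 1–2 → average rank (1+2)/2 = 1.5.
The 2 values of 12.64 occupy positions 3–4 → average rank (3+4)/2 = 3.5.
Batch X values → pooled ranks: 12.64→3.5, 11.09→1.5, 13.39→5
Rank sum = 3.5 + 1.5 + 5 = 10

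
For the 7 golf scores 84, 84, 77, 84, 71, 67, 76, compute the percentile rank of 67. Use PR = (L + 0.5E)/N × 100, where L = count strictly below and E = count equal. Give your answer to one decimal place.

7.1

N = 7.
Strictly below 67: 0. Equal to 67: 1.
PR = (0 + 0.5·1)/7 × 100 = 7.1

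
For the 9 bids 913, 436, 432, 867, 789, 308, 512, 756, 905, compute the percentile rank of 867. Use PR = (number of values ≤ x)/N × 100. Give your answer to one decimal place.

N = 9.
Strictly below 867: 6. Equal to 867: 1.
PR = 7/9 × 100 = 77.8

77.8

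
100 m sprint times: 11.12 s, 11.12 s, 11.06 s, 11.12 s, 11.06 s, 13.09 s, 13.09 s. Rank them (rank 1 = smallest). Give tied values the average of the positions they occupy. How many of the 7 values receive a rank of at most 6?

5

Sorted (ascending): 11.06, 11.06, 11.12, 11.12, 11.12, 13.09, 13.09
The 2 values of 11.06 occupy positions 1–2 → average rank (1+2)/2 = 1.5.
The 3 values of 11.12 occupy positions 3–5 → average rank 4.
The 2 values of 13.09 occupy positions 6–7 → average rank (6+7)/2 = 6.5.
Ranks ≤ 6: {1.5, 1.5, 4, 4, 4} → 5 values.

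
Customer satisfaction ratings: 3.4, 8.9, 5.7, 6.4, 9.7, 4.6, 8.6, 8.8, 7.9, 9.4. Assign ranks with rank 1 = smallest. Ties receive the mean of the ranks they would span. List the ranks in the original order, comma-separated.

Sorted (ascending): 3.4, 4.6, 5.7, 6.4, 7.9, 8.6, 8.8, 8.9, 9.4, 9.7
No ties — each value takes its position as its rank.

1, 8, 3, 4, 10, 2, 6, 7, 5, 9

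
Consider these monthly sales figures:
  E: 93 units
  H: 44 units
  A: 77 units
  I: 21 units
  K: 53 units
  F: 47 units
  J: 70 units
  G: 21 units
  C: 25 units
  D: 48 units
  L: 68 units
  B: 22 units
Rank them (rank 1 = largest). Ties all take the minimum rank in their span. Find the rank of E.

1

Sorted (descending): 93, 77, 70, 68, 53, 48, 47, 44, 25, 22, 21, 21
The 2 values of 21 occupy positions 11–12 → each gets rank 11.
E has value 93 units → rank 1.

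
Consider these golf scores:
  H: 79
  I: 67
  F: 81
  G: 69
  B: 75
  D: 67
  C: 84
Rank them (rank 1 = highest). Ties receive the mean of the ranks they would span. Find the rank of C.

Sorted (descending): 84, 81, 79, 75, 69, 67, 67
The 2 values of 67 occupy positions 6–7 → average rank (6+7)/2 = 6.5.
C has value 84 → rank 1.

1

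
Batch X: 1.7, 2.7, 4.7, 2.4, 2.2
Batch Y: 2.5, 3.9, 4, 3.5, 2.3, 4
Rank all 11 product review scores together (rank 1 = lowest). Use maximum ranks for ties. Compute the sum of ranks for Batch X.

24

Sorted (ascending): 1.7, 2.2, 2.3, 2.4, 2.5, 2.7, 3.5, 3.9, 4, 4, 4.7
The 2 values of 4 occupy positions 9–10 → each gets rank 10.
Batch X values → pooled ranks: 1.7→1, 2.7→6, 4.7→11, 2.4→4, 2.2→2
Rank sum = 1 + 6 + 11 + 4 + 2 = 24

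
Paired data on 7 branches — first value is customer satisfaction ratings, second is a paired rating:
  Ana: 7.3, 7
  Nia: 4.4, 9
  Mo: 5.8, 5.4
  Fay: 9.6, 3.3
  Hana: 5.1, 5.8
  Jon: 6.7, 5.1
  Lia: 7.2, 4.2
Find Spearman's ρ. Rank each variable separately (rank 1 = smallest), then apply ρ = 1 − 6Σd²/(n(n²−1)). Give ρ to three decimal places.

-0.643

Ranks of variable 1: 6, 1, 3, 7, 2, 4, 5
Ranks of variable 2: 6, 7, 4, 1, 5, 3, 2
d = r₁ − r₂: 0, -6, -1, 6, -3, 1, 3
d²: 0, 36, 1, 36, 9, 1, 9; Σd² = 92
ρ = 1 − 6·92/(7·48) = 1 − 552/336 = -0.643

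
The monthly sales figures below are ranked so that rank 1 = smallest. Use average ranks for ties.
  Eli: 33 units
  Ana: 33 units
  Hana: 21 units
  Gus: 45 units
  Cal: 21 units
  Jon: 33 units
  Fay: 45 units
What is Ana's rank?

Sorted (ascending): 21, 21, 33, 33, 33, 45, 45
The 2 values of 21 occupy positions 1–2 → average rank (1+2)/2 = 1.5.
The 3 values of 33 occupy positions 3–5 → average rank 4.
The 2 values of 45 occupy positions 6–7 → average rank (6+7)/2 = 6.5.
Ana has value 33 units → rank 4.

4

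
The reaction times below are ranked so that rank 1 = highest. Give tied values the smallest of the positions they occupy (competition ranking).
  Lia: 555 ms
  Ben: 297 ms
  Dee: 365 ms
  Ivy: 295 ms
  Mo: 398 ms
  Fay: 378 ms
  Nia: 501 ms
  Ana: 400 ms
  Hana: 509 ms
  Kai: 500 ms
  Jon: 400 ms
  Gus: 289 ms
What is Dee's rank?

Sorted (descending): 555, 509, 501, 500, 400, 400, 398, 378, 365, 297, 295, 289
The 2 values of 400 occupy positions 5–6 → each gets rank 5.
Dee has value 365 ms → rank 9.

9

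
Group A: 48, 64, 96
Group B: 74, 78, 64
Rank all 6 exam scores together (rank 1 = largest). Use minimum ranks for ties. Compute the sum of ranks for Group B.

Sorted (descending): 96, 78, 74, 64, 64, 48
The 2 values of 64 occupy positions 4–5 → each gets rank 4.
Group B values → pooled ranks: 74→3, 78→2, 64→4
Rank sum = 3 + 2 + 4 = 9

9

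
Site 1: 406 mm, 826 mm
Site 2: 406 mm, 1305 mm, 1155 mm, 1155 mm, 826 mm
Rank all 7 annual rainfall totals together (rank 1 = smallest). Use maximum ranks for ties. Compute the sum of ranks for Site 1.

6

Sorted (ascending): 406, 406, 826, 826, 1155, 1155, 1305
The 2 values of 406 occupy positions 1–2 → each gets rank 2.
The 2 values of 826 occupy positions 3–4 → each gets rank 4.
The 2 values of 1155 occupy positions 5–6 → each gets rank 6.
Site 1 values → pooled ranks: 406→2, 826→4
Rank sum = 2 + 4 = 6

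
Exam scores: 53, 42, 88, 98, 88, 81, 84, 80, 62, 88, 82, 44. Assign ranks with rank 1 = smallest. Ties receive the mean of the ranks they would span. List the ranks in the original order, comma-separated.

3, 1, 10, 12, 10, 6, 8, 5, 4, 10, 7, 2

Sorted (ascending): 42, 44, 53, 62, 80, 81, 82, 84, 88, 88, 88, 98
The 3 values of 88 occupy positions 9–11 → average rank 10.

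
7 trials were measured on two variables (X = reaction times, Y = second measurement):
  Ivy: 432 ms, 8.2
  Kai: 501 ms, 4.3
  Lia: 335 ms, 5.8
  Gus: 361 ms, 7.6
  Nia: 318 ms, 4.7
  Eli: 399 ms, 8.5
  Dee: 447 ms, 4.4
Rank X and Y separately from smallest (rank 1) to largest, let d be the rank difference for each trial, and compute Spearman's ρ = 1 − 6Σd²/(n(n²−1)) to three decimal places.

-0.321

Ranks of variable 1: 5, 7, 2, 3, 1, 4, 6
Ranks of variable 2: 6, 1, 4, 5, 3, 7, 2
d = r₁ − r₂: -1, 6, -2, -2, -2, -3, 4
d²: 1, 36, 4, 4, 4, 9, 16; Σd² = 74
ρ = 1 − 6·74/(7·48) = 1 − 444/336 = -0.321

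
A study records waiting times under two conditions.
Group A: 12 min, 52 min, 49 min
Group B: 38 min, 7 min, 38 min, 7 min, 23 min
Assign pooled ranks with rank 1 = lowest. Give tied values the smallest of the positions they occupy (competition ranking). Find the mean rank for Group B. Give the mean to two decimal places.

3.20

Sorted (ascending): 7, 7, 12, 23, 38, 38, 49, 52
The 2 values of 7 occupy positions 1–2 → each gets rank 1.
The 2 values of 38 occupy positions 5–6 → each gets rank 5.
Group B values → pooled ranks: 38→5, 7→1, 38→5, 7→1, 23→4
Mean rank = (5 + 1 + 5 + 1 + 4) / 5 = 3.20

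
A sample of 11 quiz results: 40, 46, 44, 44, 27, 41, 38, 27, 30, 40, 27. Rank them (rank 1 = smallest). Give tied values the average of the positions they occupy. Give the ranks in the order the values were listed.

Sorted (ascending): 27, 27, 27, 30, 38, 40, 40, 41, 44, 44, 46
The 3 values of 27 occupy positions 1–3 → average rank 2.
The 2 values of 40 occupy positions 6–7 → average rank (6+7)/2 = 6.5.
The 2 values of 44 occupy positions 9–10 → average rank (9+10)/2 = 9.5.

6.5, 11, 9.5, 9.5, 2, 8, 5, 2, 4, 6.5, 2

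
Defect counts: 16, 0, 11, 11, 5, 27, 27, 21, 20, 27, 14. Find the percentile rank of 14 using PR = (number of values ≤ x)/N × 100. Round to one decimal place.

N = 11.
Strictly below 14: 4. Equal to 14: 1.
PR = 5/11 × 100 = 45.5

45.5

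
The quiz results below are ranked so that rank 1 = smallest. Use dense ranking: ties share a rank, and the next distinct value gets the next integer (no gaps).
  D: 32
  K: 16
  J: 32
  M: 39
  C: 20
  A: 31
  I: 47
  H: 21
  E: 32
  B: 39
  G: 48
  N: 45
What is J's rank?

Sorted (ascending): 16, 20, 21, 31, 32, 32, 32, 39, 39, 45, 47, 48
The 3 values of 32 share dense rank 5.
The 2 values of 39 share dense rank 6.
Remaining distinct values take the next consecutive integers.
J has value 32 → rank 5.

5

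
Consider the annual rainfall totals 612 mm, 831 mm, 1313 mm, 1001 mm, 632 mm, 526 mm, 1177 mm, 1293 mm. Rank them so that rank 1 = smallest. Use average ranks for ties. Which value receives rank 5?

Sorted (ascending): 526, 612, 632, 831, 1001, 1177, 1293, 1313
No ties — each value takes its position as its rank.
Rank 5 → value 1001.

1001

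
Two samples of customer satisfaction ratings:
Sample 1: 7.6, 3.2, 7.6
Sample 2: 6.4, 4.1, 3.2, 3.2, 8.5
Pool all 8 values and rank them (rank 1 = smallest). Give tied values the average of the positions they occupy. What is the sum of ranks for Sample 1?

Sorted (ascending): 3.2, 3.2, 3.2, 4.1, 6.4, 7.6, 7.6, 8.5
The 3 values of 3.2 occupy positions 1–3 → average rank 2.
The 2 values of 7.6 occupy positions 6–7 → average rank (6+7)/2 = 6.5.
Sample 1 values → pooled ranks: 7.6→6.5, 3.2→2, 7.6→6.5
Rank sum = 6.5 + 2 + 6.5 = 15

15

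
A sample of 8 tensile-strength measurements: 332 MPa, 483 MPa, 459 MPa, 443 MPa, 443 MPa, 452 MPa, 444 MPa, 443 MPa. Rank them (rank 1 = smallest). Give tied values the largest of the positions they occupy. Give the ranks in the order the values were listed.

Sorted (ascending): 332, 443, 443, 443, 444, 452, 459, 483
The 3 values of 443 occupy positions 2–4 → each gets rank 4.

1, 8, 7, 4, 4, 6, 5, 4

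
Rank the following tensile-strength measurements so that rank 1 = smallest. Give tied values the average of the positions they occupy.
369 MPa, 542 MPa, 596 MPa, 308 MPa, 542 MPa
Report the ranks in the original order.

Sorted (ascending): 308, 369, 542, 542, 596
The 2 values of 542 occupy positions 3–4 → average rank (3+4)/2 = 3.5.

2, 3.5, 5, 1, 3.5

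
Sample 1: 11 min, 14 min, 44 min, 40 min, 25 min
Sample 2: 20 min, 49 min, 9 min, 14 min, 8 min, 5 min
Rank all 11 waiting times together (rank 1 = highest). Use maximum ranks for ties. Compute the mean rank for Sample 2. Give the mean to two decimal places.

7.17

Sorted (descending): 49, 44, 40, 25, 20, 14, 14, 11, 9, 8, 5
The 2 values of 14 occupy positions 6–7 → each gets rank 7.
Sample 2 values → pooled ranks: 20→5, 49→1, 9→9, 14→7, 8→10, 5→11
Mean rank = (5 + 1 + 9 + 7 + 10 + 11) / 6 = 7.17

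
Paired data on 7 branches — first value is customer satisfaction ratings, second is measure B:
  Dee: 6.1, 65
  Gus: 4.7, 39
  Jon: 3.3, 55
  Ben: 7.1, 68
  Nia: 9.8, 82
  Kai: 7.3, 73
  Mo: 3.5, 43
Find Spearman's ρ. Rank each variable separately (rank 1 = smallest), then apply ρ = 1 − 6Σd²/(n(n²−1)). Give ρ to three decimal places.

Ranks of variable 1: 4, 3, 1, 5, 7, 6, 2
Ranks of variable 2: 4, 1, 3, 5, 7, 6, 2
d = r₁ − r₂: 0, 2, -2, 0, 0, 0, 0
d²: 0, 4, 4, 0, 0, 0, 0; Σd² = 8
ρ = 1 − 6·8/(7·48) = 1 − 48/336 = 0.857

0.857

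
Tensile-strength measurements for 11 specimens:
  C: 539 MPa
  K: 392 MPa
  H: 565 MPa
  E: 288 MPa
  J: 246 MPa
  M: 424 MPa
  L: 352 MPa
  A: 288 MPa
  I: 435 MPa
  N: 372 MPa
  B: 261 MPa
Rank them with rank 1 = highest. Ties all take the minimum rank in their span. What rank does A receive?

8

Sorted (descending): 565, 539, 435, 424, 392, 372, 352, 288, 288, 261, 246
The 2 values of 288 occupy positions 8–9 → each gets rank 8.
A has value 288 MPa → rank 8.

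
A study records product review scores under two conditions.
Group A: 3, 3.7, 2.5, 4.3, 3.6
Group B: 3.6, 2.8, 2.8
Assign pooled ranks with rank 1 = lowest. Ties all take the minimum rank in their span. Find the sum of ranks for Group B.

Sorted (ascending): 2.5, 2.8, 2.8, 3, 3.6, 3.6, 3.7, 4.3
The 2 values of 2.8 occupy positions 2–3 → each gets rank 2.
The 2 values of 3.6 occupy positions 5–6 → each gets rank 5.
Group B values → pooled ranks: 3.6→5, 2.8→2, 2.8→2
Rank sum = 5 + 2 + 2 = 9

9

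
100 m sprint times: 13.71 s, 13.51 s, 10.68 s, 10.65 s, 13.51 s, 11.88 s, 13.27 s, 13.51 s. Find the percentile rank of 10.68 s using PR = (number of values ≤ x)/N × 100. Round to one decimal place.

25.0

N = 8.
Strictly below 10.68: 1. Equal to 10.68: 1.
PR = 2/8 × 100 = 25.0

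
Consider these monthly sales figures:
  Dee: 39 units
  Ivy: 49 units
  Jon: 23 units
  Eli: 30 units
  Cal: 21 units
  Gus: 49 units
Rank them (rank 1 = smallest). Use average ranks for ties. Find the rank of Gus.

Sorted (ascending): 21, 23, 30, 39, 49, 49
The 2 values of 49 occupy positions 5–6 → average rank (5+6)/2 = 5.5.
Gus has value 49 units → rank 5.5.

5.5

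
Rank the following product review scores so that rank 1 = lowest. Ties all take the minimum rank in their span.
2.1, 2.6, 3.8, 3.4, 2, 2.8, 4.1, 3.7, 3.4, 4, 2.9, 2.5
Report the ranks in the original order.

2, 4, 10, 7, 1, 5, 12, 9, 7, 11, 6, 3

Sorted (ascending): 2, 2.1, 2.5, 2.6, 2.8, 2.9, 3.4, 3.4, 3.7, 3.8, 4, 4.1
The 2 values of 3.4 occupy positions 7–8 → each gets rank 7.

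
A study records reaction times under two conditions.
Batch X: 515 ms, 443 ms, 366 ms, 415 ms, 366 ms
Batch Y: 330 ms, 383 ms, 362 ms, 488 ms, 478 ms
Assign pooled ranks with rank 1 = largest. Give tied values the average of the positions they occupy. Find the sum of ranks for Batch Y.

Sorted (descending): 515, 488, 478, 443, 415, 383, 366, 366, 362, 330
The 2 values of 366 occupy positions 7–8 → average rank (7+8)/2 = 7.5.
Batch Y values → pooled ranks: 330→10, 383→6, 362→9, 488→2, 478→3
Rank sum = 10 + 6 + 9 + 2 + 3 = 30

30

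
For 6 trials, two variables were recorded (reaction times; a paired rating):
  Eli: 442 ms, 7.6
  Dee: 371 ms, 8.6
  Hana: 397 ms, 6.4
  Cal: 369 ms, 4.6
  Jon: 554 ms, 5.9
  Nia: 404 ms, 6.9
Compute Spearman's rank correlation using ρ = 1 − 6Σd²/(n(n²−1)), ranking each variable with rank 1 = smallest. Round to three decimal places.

Ranks of variable 1: 5, 2, 3, 1, 6, 4
Ranks of variable 2: 5, 6, 3, 1, 2, 4
d = r₁ − r₂: 0, -4, 0, 0, 4, 0
d²: 0, 16, 0, 0, 16, 0; Σd² = 32
ρ = 1 − 6·32/(6·35) = 1 − 192/210 = 0.086

0.086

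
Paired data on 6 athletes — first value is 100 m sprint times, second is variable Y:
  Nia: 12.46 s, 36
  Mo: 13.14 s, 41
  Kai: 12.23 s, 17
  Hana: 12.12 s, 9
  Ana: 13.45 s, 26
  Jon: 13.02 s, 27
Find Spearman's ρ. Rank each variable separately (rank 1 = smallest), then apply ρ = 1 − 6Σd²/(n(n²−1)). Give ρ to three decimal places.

0.600

Ranks of variable 1: 3, 5, 2, 1, 6, 4
Ranks of variable 2: 5, 6, 2, 1, 3, 4
d = r₁ − r₂: -2, -1, 0, 0, 3, 0
d²: 4, 1, 0, 0, 9, 0; Σd² = 14
ρ = 1 − 6·14/(6·35) = 1 − 84/210 = 0.600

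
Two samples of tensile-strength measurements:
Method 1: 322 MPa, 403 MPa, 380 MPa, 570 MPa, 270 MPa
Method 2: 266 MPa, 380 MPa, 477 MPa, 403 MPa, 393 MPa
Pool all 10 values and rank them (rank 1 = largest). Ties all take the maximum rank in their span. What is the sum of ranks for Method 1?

Sorted (descending): 570, 477, 403, 403, 393, 380, 380, 322, 270, 266
The 2 values of 403 occupy positions 3–4 → each gets rank 4.
The 2 values of 380 occupy positions 6–7 → each gets rank 7.
Method 1 values → pooled ranks: 322→8, 403→4, 380→7, 570→1, 270→9
Rank sum = 8 + 4 + 7 + 1 + 9 = 29

29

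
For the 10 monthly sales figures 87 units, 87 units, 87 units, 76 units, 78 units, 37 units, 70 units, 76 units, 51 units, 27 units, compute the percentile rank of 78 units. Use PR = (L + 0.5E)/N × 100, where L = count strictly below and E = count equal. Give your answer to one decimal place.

65.0

N = 10.
Strictly below 78: 6. Equal to 78: 1.
PR = (6 + 0.5·1)/10 × 100 = 65.0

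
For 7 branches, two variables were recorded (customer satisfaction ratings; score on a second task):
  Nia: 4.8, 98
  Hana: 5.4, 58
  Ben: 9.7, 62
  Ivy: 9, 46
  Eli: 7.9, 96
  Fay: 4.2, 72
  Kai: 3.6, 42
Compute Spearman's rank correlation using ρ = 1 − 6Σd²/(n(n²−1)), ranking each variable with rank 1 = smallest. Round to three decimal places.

0.071

Ranks of variable 1: 3, 4, 7, 6, 5, 2, 1
Ranks of variable 2: 7, 3, 4, 2, 6, 5, 1
d = r₁ − r₂: -4, 1, 3, 4, -1, -3, 0
d²: 16, 1, 9, 16, 1, 9, 0; Σd² = 52
ρ = 1 − 6·52/(7·48) = 1 − 312/336 = 0.071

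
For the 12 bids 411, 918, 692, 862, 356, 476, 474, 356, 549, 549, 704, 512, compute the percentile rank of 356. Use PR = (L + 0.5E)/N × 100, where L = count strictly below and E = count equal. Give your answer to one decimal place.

N = 12.
Strictly below 356: 0. Equal to 356: 2.
PR = (0 + 0.5·2)/12 × 100 = 8.3

8.3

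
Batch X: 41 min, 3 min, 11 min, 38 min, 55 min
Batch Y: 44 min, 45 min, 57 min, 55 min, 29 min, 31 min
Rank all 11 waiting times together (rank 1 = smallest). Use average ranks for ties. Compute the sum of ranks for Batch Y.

42.5

Sorted (ascending): 3, 11, 29, 31, 38, 41, 44, 45, 55, 55, 57
The 2 values of 55 occupy positions 9–10 → average rank (9+10)/2 = 9.5.
Batch Y values → pooled ranks: 44→7, 45→8, 57→11, 55→9.5, 29→3, 31→4
Rank sum = 7 + 8 + 11 + 9.5 + 3 + 4 = 42.5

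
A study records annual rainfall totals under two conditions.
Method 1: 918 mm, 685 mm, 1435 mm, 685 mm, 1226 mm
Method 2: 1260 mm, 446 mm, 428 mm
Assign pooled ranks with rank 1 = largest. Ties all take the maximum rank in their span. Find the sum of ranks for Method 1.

Sorted (descending): 1435, 1260, 1226, 918, 685, 685, 446, 428
The 2 values of 685 occupy positions 5–6 → each gets rank 6.
Method 1 values → pooled ranks: 918→4, 685→6, 1435→1, 685→6, 1226→3
Rank sum = 4 + 6 + 1 + 6 + 3 = 20

20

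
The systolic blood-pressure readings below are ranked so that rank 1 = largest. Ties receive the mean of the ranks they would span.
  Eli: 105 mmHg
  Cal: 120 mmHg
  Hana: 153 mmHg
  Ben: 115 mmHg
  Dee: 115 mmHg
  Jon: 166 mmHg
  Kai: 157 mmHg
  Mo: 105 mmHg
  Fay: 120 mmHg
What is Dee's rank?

6.5

Sorted (descending): 166, 157, 153, 120, 120, 115, 115, 105, 105
The 2 values of 120 occupy positions 4–5 → average rank (4+5)/2 = 4.5.
The 2 values of 115 occupy positions 6–7 → average rank (6+7)/2 = 6.5.
The 2 values of 105 occupy positions 8–9 → average rank (8+9)/2 = 8.5.
Dee has value 115 mmHg → rank 6.5.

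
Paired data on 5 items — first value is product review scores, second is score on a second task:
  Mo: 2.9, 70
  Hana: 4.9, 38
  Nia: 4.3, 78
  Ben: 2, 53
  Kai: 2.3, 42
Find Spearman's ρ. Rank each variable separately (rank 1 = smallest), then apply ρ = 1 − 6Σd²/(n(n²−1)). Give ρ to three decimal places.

-0.100

Ranks of variable 1: 3, 5, 4, 1, 2
Ranks of variable 2: 4, 1, 5, 3, 2
d = r₁ − r₂: -1, 4, -1, -2, 0
d²: 1, 16, 1, 4, 0; Σd² = 22
ρ = 1 − 6·22/(5·24) = 1 − 132/120 = -0.100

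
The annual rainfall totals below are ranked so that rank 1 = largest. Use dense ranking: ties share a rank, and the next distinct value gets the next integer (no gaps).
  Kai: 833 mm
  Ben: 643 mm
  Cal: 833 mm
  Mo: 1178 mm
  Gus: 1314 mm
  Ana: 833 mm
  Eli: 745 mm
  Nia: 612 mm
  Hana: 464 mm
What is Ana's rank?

Sorted (descending): 1314, 1178, 833, 833, 833, 745, 643, 612, 464
The 3 values of 833 share dense rank 3.
Remaining distinct values take the next consecutive integers.
Ana has value 833 mm → rank 3.

3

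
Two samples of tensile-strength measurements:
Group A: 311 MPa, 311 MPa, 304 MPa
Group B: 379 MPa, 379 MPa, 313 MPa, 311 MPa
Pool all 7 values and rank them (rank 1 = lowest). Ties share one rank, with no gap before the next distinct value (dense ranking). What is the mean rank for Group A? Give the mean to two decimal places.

Sorted (ascending): 304, 311, 311, 311, 313, 379, 379
The 3 values of 311 share dense rank 2.
The 2 values of 379 share dense rank 4.
Remaining distinct values take the next consecutive integers.
Group A values → pooled ranks: 311→2, 311→2, 304→1
Mean rank = (2 + 2 + 1) / 3 = 1.67

1.67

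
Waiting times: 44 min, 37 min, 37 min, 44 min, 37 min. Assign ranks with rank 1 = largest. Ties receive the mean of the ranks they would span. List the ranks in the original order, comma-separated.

Sorted (descending): 44, 44, 37, 37, 37
The 2 values of 44 occupy positions 1–2 → average rank (1+2)/2 = 1.5.
The 3 values of 37 occupy positions 3–5 → average rank 4.

1.5, 4, 4, 1.5, 4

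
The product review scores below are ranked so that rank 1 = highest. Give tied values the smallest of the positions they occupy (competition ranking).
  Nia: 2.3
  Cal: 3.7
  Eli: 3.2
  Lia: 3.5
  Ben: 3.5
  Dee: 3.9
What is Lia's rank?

3

Sorted (descending): 3.9, 3.7, 3.5, 3.5, 3.2, 2.3
The 2 values of 3.5 occupy positions 3–4 → each gets rank 3.
Lia has value 3.5 → rank 3.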